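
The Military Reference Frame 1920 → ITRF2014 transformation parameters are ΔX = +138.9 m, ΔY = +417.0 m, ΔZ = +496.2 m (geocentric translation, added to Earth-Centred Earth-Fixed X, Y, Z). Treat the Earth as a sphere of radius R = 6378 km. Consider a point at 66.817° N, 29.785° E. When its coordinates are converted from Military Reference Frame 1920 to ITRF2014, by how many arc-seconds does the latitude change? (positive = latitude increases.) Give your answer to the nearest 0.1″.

Δφ = -3.4″

sin φ = 0.919252, cos φ = 0.393669, sin λ = 0.496747, cos λ = 0.867896.
North component: ΔN = −sin φ cos λ·ΔX − sin φ sin λ·ΔY + cos φ·ΔZ = −(0.919252)(0.867896)(138.9) − (0.919252)(0.496747)(417.0) + (0.393669)(496.2) = -105.89 m.
1° of latitude spans πR/180 = 111317 m, so Δφ = -105.89 / 111317 × 3600 = -3.425″.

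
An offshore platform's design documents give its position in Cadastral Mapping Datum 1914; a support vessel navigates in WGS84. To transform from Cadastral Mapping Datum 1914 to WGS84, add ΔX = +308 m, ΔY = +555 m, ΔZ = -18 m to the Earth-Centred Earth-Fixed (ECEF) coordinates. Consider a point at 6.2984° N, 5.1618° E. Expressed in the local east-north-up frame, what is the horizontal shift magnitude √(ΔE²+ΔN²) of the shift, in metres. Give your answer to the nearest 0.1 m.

528.1 m

The local east axis at (φ, λ) is (−sin λ, cos λ, 0), so ΔE = −sin(5.1618°)·308 + cos(5.1618°)·555 = 525.04 m.
The local north axis is (−sin φ cos λ, −sin φ sin λ, cos φ), giving ΔN = -33.653 − 5.478 − 17.891 = -57.02 m.
Horizontal magnitude = √(ΔE² + ΔN²) = √(525.04² + (-57.02)²) = 528.13 m.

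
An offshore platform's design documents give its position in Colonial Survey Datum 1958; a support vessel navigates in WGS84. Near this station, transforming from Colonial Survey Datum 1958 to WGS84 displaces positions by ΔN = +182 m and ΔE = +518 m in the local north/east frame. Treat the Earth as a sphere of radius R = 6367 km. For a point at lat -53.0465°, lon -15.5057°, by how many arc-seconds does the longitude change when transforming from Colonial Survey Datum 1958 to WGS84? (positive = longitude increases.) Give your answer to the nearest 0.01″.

Δλ = 27.91″

At latitude -53.0465°, cos φ = 0.601167.
One radian of longitude at latitude φ spans R cos φ, so Δλ = ΔE / (R cos φ) = 518.0 / (6367000 × 0.601167) = 1.3533e-04 rad = 27.914″.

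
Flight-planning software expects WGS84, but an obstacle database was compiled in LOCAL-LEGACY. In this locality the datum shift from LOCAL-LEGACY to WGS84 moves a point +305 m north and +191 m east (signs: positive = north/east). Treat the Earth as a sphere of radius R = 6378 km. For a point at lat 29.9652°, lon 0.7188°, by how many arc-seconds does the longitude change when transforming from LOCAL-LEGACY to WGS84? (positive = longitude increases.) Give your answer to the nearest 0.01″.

Δλ = 7.13″

At latitude 29.9652°, cos φ = 0.866329.
One radian of longitude at latitude φ spans R cos φ, so Δλ = ΔE / (R cos φ) = 191.0 / (6378000 × 0.866329) = 3.4567e-05 rad = 7.130″.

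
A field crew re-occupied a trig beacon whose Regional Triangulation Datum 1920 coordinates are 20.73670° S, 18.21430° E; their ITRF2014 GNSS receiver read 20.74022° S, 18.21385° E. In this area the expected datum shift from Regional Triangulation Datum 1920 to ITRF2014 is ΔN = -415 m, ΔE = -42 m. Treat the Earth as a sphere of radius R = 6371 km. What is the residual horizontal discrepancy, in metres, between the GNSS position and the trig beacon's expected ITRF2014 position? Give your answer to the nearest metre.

Observed coordinate differences: Δφ = -0.00352°, Δλ = -0.00045°.
Converting to metres (1° lat = 111195 m, cos φ = 0.935217): observed ΔN = -391.4 m, observed ΔE = -46.8 m.
Subtracting the expected shift leaves a residual of -391.4 − (-415) = 23.6 m north and -46.8 − (-42) = -4.8 m east.
Residual distance = √(23.6² + (-4.8)²) = 24.1 m.

24 m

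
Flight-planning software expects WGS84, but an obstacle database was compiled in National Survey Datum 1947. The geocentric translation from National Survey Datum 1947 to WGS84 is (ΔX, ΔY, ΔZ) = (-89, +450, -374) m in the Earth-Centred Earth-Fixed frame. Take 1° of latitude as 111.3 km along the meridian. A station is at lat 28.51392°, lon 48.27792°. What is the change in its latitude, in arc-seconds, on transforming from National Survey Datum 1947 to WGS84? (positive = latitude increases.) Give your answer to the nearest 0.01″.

Δφ = -14.90″

sin φ = 0.477372, cos φ = 0.878701, sin λ = 0.746382, cos λ = 0.665518.
North component: ΔN = −sin φ cos λ·ΔX − sin φ sin λ·ΔY + cos φ·ΔZ = −(0.477372)(0.665518)(-89) − (0.477372)(0.746382)(450) + (0.878701)(-374) = -460.69 m.
1° of latitude spans 111300 m, so Δφ = -460.69 / 111300 × 3600 = -14.901″.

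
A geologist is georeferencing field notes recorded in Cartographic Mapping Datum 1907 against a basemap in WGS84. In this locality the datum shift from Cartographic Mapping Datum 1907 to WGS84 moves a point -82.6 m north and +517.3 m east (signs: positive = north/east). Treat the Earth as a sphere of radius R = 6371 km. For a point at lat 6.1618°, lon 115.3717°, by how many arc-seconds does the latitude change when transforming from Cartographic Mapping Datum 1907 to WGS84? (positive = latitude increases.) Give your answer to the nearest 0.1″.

On a sphere of radius R, 1 rad of latitude = R, so Δφ = ΔN / R = -82.6 / 6371000 = -1.2965e-05 rad = -2.674″.

Δφ = -2.7″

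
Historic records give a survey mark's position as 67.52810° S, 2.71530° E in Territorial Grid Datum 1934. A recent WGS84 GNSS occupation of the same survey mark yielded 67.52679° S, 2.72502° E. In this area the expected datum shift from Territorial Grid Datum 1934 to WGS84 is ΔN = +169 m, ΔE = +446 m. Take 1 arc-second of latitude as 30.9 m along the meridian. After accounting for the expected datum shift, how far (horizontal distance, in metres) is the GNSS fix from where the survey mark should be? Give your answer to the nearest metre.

40 m

Observed coordinate differences: Δφ = +0.00131°, Δλ = +0.00972°.
Converting to metres (1° lat = 111240 m, cos φ = 0.382230): observed ΔN = 145.7 m, observed ΔE = 413.3 m.
Subtracting the expected shift leaves a residual of 145.7 − (169) = -23.3 m north and 413.3 − (446) = -32.7 m east.
Residual distance = √((-23.3)² + (-32.7)²) = 40.1 m.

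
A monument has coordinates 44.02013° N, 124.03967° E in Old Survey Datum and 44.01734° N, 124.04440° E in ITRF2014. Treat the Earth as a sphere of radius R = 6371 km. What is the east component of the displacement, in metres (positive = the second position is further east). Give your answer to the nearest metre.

ΔE = 378 m

Δφ = 44.01734° − 44.02013° = -0.00279°; Δλ = 124.04440° − 124.03967° = +0.00473°.
1° along a meridian = πR/180 = 111195 m.
ΔN = Δφ × 111195 = -310.2 m; ΔE = Δλ × 111195 × cos(44.02013°) = +0.00473 × 111195 × 0.719096 = 378.2 m.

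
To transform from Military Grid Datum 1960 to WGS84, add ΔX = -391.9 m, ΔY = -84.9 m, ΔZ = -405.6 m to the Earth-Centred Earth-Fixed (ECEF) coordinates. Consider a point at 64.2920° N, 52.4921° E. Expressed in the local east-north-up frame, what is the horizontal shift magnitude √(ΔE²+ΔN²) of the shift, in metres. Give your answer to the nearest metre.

278 m

The local east axis at (φ, λ) is (−sin λ, cos λ, 0), so ΔE = −sin(52.4921°)·(-391.9) + cos(52.4921°)·(-84.9) = 259.19 m.
The local north axis is (−sin φ cos λ, −sin φ sin λ, cos φ), giving ΔN = 214.997 + 60.682 − 175.943 = 99.74 m.
Horizontal magnitude = √(ΔE² + ΔN²) = √(259.19² + 99.74²) = 277.72 m.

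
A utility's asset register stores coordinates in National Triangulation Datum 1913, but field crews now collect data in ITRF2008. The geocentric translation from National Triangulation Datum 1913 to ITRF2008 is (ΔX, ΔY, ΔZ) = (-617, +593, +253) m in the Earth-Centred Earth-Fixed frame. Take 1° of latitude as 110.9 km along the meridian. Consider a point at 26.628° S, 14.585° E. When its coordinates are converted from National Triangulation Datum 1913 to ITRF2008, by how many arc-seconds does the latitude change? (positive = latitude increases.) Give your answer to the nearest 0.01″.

Δφ = 0.83″

sin φ = -0.448196, cos φ = 0.893935, sin λ = 0.251816, cos λ = 0.967775.
North component: ΔN = −sin φ cos λ·ΔX − sin φ sin λ·ΔY + cos φ·ΔZ = −(-0.448196)(0.967775)(-617) − (-0.448196)(0.251816)(593) + (0.893935)(253) = 25.47 m.
1° of latitude spans 110900 m, so Δφ = 25.47 / 110900 × 3600 = 0.827″.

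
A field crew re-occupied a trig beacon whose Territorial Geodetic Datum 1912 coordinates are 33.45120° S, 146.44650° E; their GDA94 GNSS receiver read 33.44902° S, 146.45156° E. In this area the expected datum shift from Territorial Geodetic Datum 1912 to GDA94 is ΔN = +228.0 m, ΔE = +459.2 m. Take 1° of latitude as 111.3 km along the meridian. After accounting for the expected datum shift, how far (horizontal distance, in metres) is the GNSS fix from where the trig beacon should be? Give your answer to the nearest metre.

18 m

Observed coordinate differences: Δφ = +0.00218°, Δλ = +0.00506°.
Converting to metres (1° lat = 111300 m, cos φ = 0.834356): observed ΔN = 242.6 m, observed ΔE = 469.9 m.
Subtracting the expected shift leaves a residual of 242.6 − (228.0) = 14.6 m north and 469.9 − (459.2) = 10.7 m east.
Residual distance = √(14.6² + 10.7²) = 18.1 m.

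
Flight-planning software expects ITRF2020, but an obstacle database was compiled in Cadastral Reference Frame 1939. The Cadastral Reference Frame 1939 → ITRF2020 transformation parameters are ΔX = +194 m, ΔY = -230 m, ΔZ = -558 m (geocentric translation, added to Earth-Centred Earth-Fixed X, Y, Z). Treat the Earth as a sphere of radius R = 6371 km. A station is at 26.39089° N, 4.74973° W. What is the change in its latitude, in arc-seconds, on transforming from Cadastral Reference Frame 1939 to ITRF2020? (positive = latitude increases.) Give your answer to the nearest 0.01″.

sin φ = 0.444493, cos φ = 0.895782, sin λ = -0.082804, cos λ = 0.996566.
North component: ΔN = −sin φ cos λ·ΔX − sin φ sin λ·ΔY + cos φ·ΔZ = −(0.444493)(0.996566)(194) − (0.444493)(-0.082804)(-230) + (0.895782)(-558) = -594.25 m.
1° of latitude spans πR/180 = 111195 m, so Δφ = -594.25 / 111195 × 3600 = -19.239″.

Δφ = -19.24″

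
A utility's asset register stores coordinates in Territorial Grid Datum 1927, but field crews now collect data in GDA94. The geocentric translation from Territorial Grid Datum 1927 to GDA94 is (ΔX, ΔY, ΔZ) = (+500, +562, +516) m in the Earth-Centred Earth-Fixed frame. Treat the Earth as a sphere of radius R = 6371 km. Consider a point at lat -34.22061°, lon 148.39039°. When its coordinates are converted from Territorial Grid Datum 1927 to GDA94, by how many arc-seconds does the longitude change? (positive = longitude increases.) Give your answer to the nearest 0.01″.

Δλ = -29.00″

sin φ = -0.562381, cos φ = 0.826878, sin λ = 0.524129, cos λ = -0.851639.
East component: ΔE = −sin λ·ΔX + cos λ·ΔY = −(0.524129)(500) + (-0.851639)(562) = -740.69 m.
1° of latitude spans πR/180 = 111195 m; at latitude φ, 1° of longitude spans that × cos φ = 91944.7 m, so Δλ = -740.69 / 91944.7 × 3600 = -29.001″.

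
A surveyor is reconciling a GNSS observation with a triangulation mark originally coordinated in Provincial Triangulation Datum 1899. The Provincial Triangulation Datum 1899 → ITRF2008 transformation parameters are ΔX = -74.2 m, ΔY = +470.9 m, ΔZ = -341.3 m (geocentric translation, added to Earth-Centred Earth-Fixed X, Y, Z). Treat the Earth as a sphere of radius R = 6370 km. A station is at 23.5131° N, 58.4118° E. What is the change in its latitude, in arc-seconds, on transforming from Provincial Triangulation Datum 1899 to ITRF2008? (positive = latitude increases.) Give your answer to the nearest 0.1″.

sin φ = 0.398959, cos φ = 0.916969, sin λ = 0.851835, cos λ = 0.523810.
North component: ΔN = −sin φ cos λ·ΔX − sin φ sin λ·ΔY + cos φ·ΔZ = −(0.398959)(0.523810)(-74.2) − (0.398959)(0.851835)(470.9) + (0.916969)(-341.3) = -457.49 m.
1° of latitude spans πR/180 = 111177 m, so Δφ = -457.49 / 111177 × 3600 = -14.814″.

Δφ = -14.8″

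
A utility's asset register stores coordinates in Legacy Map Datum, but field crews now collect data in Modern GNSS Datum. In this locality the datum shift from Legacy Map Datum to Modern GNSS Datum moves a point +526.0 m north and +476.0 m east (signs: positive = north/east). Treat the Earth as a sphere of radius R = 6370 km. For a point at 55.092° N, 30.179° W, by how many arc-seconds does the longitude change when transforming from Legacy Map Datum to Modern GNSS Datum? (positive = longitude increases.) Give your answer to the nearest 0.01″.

At latitude 55.092°, cos φ = 0.572260.
One radian of longitude at latitude φ spans R cos φ, so Δλ = ΔE / (R cos φ) = 476.0 / (6370000 × 0.572260) = 1.3058e-04 rad = 26.934″.

Δλ = 26.93″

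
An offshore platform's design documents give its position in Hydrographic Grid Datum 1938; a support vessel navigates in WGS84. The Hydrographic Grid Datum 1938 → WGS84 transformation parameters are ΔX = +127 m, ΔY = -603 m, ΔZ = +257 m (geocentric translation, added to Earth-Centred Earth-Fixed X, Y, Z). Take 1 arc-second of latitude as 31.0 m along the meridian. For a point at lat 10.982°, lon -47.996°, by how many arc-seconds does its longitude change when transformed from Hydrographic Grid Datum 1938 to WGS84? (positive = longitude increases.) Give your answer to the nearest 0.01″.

Δλ = -10.16″

sin φ = 0.190501, cos φ = 0.981687, sin λ = -0.743098, cos λ = 0.669182.
East component: ΔE = −sin λ·ΔX + cos λ·ΔY = −(-0.743098)(127) + (0.669182)(-603) = -309.14 m.
1° of latitude spans 3600 × 31.00 = 111600 m; at latitude φ, 1° of longitude spans that × cos φ = 109556.3 m, so Δλ = -309.14 / 109556.3 × 3600 = -10.158″.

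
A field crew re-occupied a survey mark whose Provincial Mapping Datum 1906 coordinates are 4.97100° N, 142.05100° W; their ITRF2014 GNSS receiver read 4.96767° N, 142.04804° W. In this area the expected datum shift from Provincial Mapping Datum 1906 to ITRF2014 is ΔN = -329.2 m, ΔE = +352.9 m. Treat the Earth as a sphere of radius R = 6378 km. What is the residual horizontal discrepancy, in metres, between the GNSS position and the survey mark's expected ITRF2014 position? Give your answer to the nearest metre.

48 m

Observed coordinate differences: Δφ = -0.00333°, Δλ = +0.00296°.
Converting to metres (1° lat = 111317 m, cos φ = 0.996239): observed ΔN = -370.7 m, observed ΔE = 328.3 m.
Subtracting the expected shift leaves a residual of -370.7 − (-329.2) = -41.5 m north and 328.3 − (352.9) = -24.6 m east.
Residual distance = √((-41.5)² + (-24.6)²) = 48.3 m.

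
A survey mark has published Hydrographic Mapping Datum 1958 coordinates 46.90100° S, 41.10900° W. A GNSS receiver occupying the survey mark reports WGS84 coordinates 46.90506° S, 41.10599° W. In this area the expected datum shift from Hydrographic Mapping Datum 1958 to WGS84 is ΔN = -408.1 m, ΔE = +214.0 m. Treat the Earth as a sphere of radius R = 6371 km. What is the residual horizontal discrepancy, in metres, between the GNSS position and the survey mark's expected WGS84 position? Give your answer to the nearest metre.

46 m

Observed coordinate differences: Δφ = -0.00406°, Δλ = +0.00301°.
Converting to metres (1° lat = 111195 m, cos φ = 0.683261): observed ΔN = -451.5 m, observed ΔE = 228.7 m.
Subtracting the expected shift leaves a residual of -451.5 − (-408.1) = -43.4 m north and 228.7 − (214.0) = 14.7 m east.
Residual distance = √((-43.4)² + 14.7²) = 45.8 m.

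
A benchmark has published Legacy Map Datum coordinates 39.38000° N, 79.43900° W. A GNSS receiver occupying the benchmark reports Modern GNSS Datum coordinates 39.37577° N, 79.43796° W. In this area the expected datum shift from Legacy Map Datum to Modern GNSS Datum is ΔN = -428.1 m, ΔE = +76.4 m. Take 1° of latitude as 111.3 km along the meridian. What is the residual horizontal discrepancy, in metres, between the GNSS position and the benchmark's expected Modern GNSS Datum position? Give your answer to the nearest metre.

45 m

Observed coordinate differences: Δφ = -0.00423°, Δλ = +0.00104°.
Converting to metres (1° lat = 111300 m, cos φ = 0.772955): observed ΔN = -470.8 m, observed ΔE = 89.5 m.
Subtracting the expected shift leaves a residual of -470.8 − (-428.1) = -42.7 m north and 89.5 − (76.4) = 13.1 m east.
Residual distance = √((-42.7)² + 13.1²) = 44.7 m.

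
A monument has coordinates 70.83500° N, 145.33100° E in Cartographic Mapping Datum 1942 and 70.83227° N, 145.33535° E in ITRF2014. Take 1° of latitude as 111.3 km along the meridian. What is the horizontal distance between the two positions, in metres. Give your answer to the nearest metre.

343 m

Δφ = 70.83227° − 70.83500° = -0.00273°; Δλ = 145.33535° − 145.33100° = +0.00435°.
ΔN = Δφ × 111300 = -303.8 m; ΔE = Δλ × 111300 × cos(70.83500°) = +0.00435 × 111300 × 0.328290 = 158.9 m.
Distance = √(ΔE² + ΔN²) = √(158.9² + (-303.8)²) = 342.9 m.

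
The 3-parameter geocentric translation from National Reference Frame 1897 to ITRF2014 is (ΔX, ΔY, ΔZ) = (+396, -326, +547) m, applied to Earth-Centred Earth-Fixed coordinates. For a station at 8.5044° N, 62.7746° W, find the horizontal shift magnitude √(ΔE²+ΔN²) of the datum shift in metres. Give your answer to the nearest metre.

The local east axis at (φ, λ) is (−sin λ, cos λ, 0), so ΔE = −sin(-62.7746°)·396 + cos(-62.7746°)·(-326) = 202.99 m.
The local north axis is (−sin φ cos λ, −sin φ sin λ, cos φ), giving ΔN = -26.792 − 42.870 + 540.985 = 471.32 m.
Horizontal magnitude = √(ΔE² + ΔN²) = √(202.99² + 471.32²) = 513.18 m.

513 m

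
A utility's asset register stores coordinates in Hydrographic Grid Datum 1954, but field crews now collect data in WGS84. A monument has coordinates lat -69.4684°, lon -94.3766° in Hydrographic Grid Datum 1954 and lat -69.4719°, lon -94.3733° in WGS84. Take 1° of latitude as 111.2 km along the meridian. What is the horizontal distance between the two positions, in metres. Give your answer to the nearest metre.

Δφ = -69.4719° − -69.4684° = -0.0035°; Δλ = -94.3733° − -94.3766° = +0.0033°.
ΔN = Δφ × 111200 = -389.2 m; ΔE = Δλ × 111200 × cos(-69.4684°) = +0.0033 × 111200 × 0.350724 = 128.7 m.
Distance = √(ΔE² + ΔN²) = √(128.7² + (-389.2)²) = 409.9 m.

410 m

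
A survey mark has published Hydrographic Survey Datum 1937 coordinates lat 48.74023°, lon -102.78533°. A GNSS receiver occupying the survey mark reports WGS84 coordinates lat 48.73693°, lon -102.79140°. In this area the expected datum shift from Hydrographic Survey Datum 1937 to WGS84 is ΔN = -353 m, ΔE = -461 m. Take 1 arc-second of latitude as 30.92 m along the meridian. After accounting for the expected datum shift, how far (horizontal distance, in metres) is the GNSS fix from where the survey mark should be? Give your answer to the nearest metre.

Observed coordinate differences: Δφ = -0.00330°, Δλ = -0.00607°.
Converting to metres (1° lat = 111312 m, cos φ = 0.659474): observed ΔN = -367.3 m, observed ΔE = -445.6 m.
Subtracting the expected shift leaves a residual of -367.3 − (-353) = -14.3 m north and -445.6 − (-461) = 15.4 m east.
Residual distance = √((-14.3)² + 15.4²) = 21.0 m.

21 m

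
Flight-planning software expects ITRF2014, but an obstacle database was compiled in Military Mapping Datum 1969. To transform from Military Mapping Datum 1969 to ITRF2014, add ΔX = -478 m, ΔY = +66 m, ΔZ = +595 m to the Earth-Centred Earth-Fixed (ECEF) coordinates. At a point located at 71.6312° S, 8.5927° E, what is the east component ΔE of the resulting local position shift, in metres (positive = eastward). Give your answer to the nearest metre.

The local east axis at (φ, λ) is (−sin λ, cos λ, 0), so ΔE = −sin(8.5927°)·(-478) + cos(8.5927°)·66 = 136.68 m.

ΔE = 137 m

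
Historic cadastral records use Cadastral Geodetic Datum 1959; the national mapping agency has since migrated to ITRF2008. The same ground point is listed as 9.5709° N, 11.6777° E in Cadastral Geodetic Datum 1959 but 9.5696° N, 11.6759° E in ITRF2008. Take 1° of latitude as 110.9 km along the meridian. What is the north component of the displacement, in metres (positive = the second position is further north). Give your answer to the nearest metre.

Δφ = 9.5696° − 9.5709° = -0.0013°; Δλ = 11.6759° − 11.6777° = -0.0018°.
ΔN = Δφ × 110900 = -144.2 m; ΔE = Δλ × 110900 × cos(9.5709°) = -0.0018 × 110900 × 0.986081 = -196.8 m.

ΔN = -144 m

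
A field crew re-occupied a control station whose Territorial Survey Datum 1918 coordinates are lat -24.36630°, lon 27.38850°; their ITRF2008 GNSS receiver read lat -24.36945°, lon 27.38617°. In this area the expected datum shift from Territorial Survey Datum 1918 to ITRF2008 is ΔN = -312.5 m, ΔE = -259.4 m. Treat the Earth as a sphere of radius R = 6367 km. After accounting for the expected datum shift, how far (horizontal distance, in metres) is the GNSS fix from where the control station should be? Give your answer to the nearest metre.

Observed coordinate differences: Δφ = -0.00315°, Δλ = -0.00233°.
Converting to metres (1° lat = 111125 m, cos φ = 0.910926): observed ΔN = -350.0 m, observed ΔE = -235.9 m.
Subtracting the expected shift leaves a residual of -350.0 − (-312.5) = -37.5 m north and -235.9 − (-259.4) = 23.5 m east.
Residual distance = √((-37.5)² + 23.5²) = 44.3 m.

44 m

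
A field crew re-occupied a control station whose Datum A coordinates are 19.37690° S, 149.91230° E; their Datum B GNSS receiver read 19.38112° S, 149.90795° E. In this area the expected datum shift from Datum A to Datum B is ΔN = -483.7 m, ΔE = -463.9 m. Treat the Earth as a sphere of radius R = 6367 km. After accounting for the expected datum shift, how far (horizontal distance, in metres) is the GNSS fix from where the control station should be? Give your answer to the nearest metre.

17 m

Observed coordinate differences: Δφ = -0.00422°, Δλ = -0.00435°.
Converting to metres (1° lat = 111125 m, cos φ = 0.943356): observed ΔN = -468.9 m, observed ΔE = -456.0 m.
Subtracting the expected shift leaves a residual of -468.9 − (-483.7) = 14.8 m north and -456.0 − (-463.9) = 7.9 m east.
Residual distance = √(14.8² + 7.9²) = 16.7 m.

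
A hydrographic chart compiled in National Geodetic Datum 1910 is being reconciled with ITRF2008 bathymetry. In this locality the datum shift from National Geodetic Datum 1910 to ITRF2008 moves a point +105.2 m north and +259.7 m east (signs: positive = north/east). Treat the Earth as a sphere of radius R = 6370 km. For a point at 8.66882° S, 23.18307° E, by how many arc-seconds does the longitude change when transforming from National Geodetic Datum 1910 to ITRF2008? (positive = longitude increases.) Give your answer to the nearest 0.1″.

Δλ = 8.5″

At latitude -8.66882°, cos φ = 0.988576.
One radian of longitude at latitude φ spans R cos φ, so Δλ = ΔE / (R cos φ) = 259.7 / (6370000 × 0.988576) = 4.1240e-05 rad = 8.506″.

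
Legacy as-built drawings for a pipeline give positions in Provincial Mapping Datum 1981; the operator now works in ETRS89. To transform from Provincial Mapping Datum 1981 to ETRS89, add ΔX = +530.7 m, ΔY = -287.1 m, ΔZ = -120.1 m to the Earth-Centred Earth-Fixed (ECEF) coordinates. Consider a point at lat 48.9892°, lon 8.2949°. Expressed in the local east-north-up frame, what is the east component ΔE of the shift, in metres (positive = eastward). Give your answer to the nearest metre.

ΔE = -361 m

At φ = 48.9892°, λ = 8.2949°: sin φ = 0.754586, cos φ = 0.656201, sin λ = 0.144268, cos λ = 0.989539.
ΔE = −sin λ·ΔX + cos λ·ΔY = −(0.144268)·(530.7) + (0.989539)·(-287.1) = -360.66 m.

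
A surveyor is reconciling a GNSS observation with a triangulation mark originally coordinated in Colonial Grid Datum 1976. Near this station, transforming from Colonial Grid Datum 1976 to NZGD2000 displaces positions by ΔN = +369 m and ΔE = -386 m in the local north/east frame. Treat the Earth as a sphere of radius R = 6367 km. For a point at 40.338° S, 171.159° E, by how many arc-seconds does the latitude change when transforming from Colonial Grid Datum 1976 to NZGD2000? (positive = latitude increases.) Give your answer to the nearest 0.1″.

Δφ = 12.0″

On a sphere of radius R, 1 rad of latitude = R, so Δφ = ΔN / R = 369.0 / 6367000 = 5.7955e-05 rad = 11.954″.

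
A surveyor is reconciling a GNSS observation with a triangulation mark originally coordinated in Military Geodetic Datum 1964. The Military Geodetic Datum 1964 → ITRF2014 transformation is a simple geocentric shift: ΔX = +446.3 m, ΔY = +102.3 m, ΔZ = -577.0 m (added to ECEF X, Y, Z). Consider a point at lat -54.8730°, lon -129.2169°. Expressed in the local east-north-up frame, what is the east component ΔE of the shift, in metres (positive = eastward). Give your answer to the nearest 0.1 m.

At φ = -54.8730°, λ = -129.2169°: sin φ = -0.817879, cos φ = 0.575391, sin λ = -0.774758, cos λ = -0.632258.
ΔE = −sin λ·ΔX + cos λ·ΔY = −(-0.774758)·(446.3) + (-0.632258)·(102.3) = 281.09 m.

ΔE = 281.1 m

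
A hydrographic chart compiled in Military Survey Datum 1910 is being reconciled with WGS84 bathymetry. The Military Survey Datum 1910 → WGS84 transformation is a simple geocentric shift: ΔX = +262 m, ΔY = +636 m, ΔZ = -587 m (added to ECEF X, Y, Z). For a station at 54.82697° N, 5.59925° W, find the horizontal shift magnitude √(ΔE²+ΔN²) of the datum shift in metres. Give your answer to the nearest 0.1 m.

The local east axis at (φ, λ) is (−sin λ, cos λ, 0), so ΔE = −sin(-5.59925°)·262 + cos(-5.59925°)·636 = 658.53 m.
The local north axis is (−sin φ cos λ, −sin φ sin λ, cos φ), giving ΔN = -213.141 + 50.724 − 338.140 = -500.56 m.
Horizontal magnitude = √(ΔE² + ΔN²) = √(658.53² + (-500.56)²) = 827.17 m.

827.2 m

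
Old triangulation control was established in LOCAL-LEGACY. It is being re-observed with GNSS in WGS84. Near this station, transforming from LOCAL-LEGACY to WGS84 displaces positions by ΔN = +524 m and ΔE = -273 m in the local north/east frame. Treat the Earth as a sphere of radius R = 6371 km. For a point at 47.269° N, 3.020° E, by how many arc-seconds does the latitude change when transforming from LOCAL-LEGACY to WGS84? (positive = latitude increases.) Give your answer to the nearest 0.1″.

On a sphere of radius R, 1 rad of latitude = R, so Δφ = ΔN / R = 524.0 / 6371000 = 8.2248e-05 rad = 16.965″.

Δφ = 17.0″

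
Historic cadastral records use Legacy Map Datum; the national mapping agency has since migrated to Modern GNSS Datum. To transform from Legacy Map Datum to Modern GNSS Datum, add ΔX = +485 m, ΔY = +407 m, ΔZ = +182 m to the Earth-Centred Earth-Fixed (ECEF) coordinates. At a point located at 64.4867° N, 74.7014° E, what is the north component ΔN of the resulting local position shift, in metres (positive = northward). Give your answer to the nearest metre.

The local north axis is (−sin φ cos λ, −sin φ sin λ, cos φ), giving ΔN = -115.488 − 354.295 + 78.391 = -391.39 m.

ΔN = -391 m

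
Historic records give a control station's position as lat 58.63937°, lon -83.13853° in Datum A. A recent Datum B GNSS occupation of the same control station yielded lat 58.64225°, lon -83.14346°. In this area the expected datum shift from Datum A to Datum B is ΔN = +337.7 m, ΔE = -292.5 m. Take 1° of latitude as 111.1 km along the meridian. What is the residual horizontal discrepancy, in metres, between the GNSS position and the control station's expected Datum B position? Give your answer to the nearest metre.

Observed coordinate differences: Δφ = +0.00288°, Δλ = -0.00493°.
Converting to metres (1° lat = 111100 m, cos φ = 0.520423): observed ΔN = 320.0 m, observed ΔE = -285.0 m.
Subtracting the expected shift leaves a residual of 320.0 − (337.7) = -17.7 m north and -285.0 − (-292.5) = 7.5 m east.
Residual distance = √((-17.7)² + 7.5²) = 19.2 m.

19 m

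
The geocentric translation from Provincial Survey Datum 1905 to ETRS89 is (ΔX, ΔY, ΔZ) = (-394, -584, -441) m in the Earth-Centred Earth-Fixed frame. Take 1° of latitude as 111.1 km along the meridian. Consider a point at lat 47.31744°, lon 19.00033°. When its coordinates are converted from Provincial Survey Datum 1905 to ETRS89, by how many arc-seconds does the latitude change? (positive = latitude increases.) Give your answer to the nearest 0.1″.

sin φ = 0.735121, cos φ = 0.677936, sin λ = 0.325574, cos λ = 0.945517.
North component: ΔN = −sin φ cos λ·ΔX − sin φ sin λ·ΔY + cos φ·ΔZ = −(0.735121)(0.945517)(-394) − (0.735121)(0.325574)(-584) + (0.677936)(-441) = 114.66 m.
1° of latitude spans 111100 m, so Δφ = 114.66 / 111100 × 3600 = 3.715″.

Δφ = 3.7″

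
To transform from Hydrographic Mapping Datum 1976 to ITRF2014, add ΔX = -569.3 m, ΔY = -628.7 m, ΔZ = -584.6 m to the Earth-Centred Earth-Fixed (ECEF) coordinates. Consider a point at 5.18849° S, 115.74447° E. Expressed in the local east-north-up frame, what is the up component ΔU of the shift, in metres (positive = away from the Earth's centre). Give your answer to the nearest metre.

ΔU = -265 m

The local up (radial) axis is (cos φ cos λ, cos φ sin λ, sin φ), giving ΔU = 246.267 − 563.975 + 52.867 = -264.84 m.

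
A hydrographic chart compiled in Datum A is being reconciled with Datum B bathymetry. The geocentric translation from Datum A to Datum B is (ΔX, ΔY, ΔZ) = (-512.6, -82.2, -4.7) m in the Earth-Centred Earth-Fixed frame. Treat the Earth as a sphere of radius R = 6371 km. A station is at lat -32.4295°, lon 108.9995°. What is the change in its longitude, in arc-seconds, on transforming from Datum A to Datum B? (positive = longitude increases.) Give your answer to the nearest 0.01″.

Δλ = 19.62″

sin φ = -0.536261, cos φ = 0.844052, sin λ = 0.945521, cos λ = -0.325560.
East component: ΔE = −sin λ·ΔX + cos λ·ΔY = −(0.945521)(-512.6) + (-0.325560)(-82.2) = 511.44 m.
1° of latitude spans πR/180 = 111195 m; at latitude φ, 1° of longitude spans that × cos φ = 93854.3 m, so Δλ = 511.44 / 93854.3 × 3600 = 19.617″.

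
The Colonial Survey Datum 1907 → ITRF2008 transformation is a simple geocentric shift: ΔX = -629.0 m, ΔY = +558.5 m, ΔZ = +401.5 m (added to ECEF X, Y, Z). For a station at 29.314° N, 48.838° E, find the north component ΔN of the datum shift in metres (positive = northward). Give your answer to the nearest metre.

ΔN = 347 m

At φ = 29.314°, λ = 48.838°: sin φ = 0.489596, cos φ = 0.871950, sin λ = 0.752852, cos λ = 0.658190.
ΔN = −sin φ cos λ·ΔX − sin φ sin λ·ΔY + cos φ·ΔZ = −(0.489596)(0.658190)(-629.0) − (0.489596)(0.752852)(558.5) + (0.871950)(401.5) = 346.92 m.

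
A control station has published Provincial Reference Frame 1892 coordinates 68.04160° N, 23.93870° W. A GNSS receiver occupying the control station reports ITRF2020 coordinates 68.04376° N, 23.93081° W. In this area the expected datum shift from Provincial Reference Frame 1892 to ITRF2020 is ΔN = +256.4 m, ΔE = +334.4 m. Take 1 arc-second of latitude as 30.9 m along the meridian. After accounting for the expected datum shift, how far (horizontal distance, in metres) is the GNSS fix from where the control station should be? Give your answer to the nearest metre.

17 m

Observed coordinate differences: Δφ = +0.00216°, Δλ = +0.00789°.
Converting to metres (1° lat = 111240 m, cos φ = 0.373933): observed ΔN = 240.3 m, observed ΔE = 328.2 m.
Subtracting the expected shift leaves a residual of 240.3 − (256.4) = -16.1 m north and 328.2 − (334.4) = -6.2 m east.
Residual distance = √((-16.1)² + (-6.2)²) = 17.3 m.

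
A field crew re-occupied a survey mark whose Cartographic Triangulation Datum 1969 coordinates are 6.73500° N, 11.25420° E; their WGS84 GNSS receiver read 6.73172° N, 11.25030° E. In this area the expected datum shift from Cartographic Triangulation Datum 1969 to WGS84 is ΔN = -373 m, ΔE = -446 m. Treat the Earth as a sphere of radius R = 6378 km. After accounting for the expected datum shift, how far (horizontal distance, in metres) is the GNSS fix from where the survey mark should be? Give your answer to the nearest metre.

Observed coordinate differences: Δφ = -0.00328°, Δλ = -0.00390°.
Converting to metres (1° lat = 111317 m, cos φ = 0.993099): observed ΔN = -365.1 m, observed ΔE = -431.1 m.
Subtracting the expected shift leaves a residual of -365.1 − (-373) = 7.9 m north and -431.1 − (-446) = 14.9 m east.
Residual distance = √(7.9² + 14.9²) = 16.8 m.

17 m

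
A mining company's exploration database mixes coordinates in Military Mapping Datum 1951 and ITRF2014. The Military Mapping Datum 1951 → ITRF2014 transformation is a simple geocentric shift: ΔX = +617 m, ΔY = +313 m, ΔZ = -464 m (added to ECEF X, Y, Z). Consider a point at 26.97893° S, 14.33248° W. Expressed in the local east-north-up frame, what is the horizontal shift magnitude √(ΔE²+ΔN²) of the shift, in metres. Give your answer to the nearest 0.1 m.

The local east axis at (φ, λ) is (−sin λ, cos λ, 0), so ΔE = −sin(-14.33248°)·617 + cos(-14.33248°)·313 = 456.00 m.
The local north axis is (−sin φ cos λ, −sin φ sin λ, cos φ), giving ΔN = 271.198 − 35.151 − 413.504 = -177.46 m.
Horizontal magnitude = √(ΔE² + ΔN²) = √(456.00² + (-177.46)²) = 489.31 m.

489.3 m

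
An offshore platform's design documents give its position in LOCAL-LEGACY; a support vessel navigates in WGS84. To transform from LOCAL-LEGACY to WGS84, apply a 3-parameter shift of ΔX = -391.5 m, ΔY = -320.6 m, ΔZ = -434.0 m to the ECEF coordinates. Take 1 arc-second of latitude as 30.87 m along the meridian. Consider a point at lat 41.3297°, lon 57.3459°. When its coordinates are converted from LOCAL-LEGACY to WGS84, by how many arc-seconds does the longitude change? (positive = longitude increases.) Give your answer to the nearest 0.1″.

sin φ = 0.660391, cos φ = 0.750922, sin λ = 0.841943, cos λ = 0.539566.
East component: ΔE = −sin λ·ΔX + cos λ·ΔY = −(0.841943)(-391.5) + (0.539566)(-320.6) = 156.64 m.
1° of latitude spans 3600 × 30.87 = 111132 m; at latitude φ, 1° of longitude spans that × cos φ = 83451.5 m, so Δλ = 156.64 / 83451.5 × 3600 = 6.757″.

Δλ = 6.8″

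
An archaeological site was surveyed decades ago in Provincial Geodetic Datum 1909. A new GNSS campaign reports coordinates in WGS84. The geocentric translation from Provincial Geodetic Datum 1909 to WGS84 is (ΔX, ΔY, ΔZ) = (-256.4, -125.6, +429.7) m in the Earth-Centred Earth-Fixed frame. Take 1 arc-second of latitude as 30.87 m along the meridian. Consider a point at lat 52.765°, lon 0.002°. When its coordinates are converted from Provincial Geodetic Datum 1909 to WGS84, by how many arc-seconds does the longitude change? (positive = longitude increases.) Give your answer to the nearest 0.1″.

sin φ = 0.796160, cos φ = 0.605086, sin λ = 0.000035, cos λ = 1.000000.
East component: ΔE = −sin λ·ΔX + cos λ·ΔY = −(0.000035)(-256.4) + (1.000000)(-125.6) = -125.59 m.
1° of latitude spans 3600 × 30.87 = 111132 m; at latitude φ, 1° of longitude spans that × cos φ = 67244.4 m, so Δλ = -125.59 / 67244.4 × 3600 = -6.724″.

Δλ = -6.7″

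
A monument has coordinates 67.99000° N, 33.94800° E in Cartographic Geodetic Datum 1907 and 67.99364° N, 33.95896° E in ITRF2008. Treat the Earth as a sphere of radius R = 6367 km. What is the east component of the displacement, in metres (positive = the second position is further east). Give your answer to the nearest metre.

Δφ = 67.99364° − 67.99000° = +0.00364°; Δλ = 33.95896° − 33.94800° = +0.01096°.
1° along a meridian = πR/180 = 111125 m.
ΔN = Δφ × 111125 = 404.5 m; ΔE = Δλ × 111125 × cos(67.99000°) = +0.01096 × 111125 × 0.374768 = 456.4 m.

ΔE = 456 m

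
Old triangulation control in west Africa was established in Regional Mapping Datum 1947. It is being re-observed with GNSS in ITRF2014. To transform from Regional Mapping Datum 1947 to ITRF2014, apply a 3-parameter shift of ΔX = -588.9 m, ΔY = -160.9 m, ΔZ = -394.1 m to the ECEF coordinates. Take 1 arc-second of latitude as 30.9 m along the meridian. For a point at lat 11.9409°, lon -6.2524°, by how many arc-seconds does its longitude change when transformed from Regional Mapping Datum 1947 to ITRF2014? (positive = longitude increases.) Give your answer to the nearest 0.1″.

Δλ = -7.4″

sin φ = 0.206903, cos φ = 0.978362, sin λ = -0.108909, cos λ = 0.994052.
East component: ΔE = −sin λ·ΔX + cos λ·ΔY = −(-0.108909)(-588.9) + (0.994052)(-160.9) = -224.08 m.
1° of latitude spans 3600 × 30.90 = 111240 m; at latitude φ, 1° of longitude spans that × cos φ = 108832.9 m, so Δλ = -224.08 / 108832.9 × 3600 = -7.412″.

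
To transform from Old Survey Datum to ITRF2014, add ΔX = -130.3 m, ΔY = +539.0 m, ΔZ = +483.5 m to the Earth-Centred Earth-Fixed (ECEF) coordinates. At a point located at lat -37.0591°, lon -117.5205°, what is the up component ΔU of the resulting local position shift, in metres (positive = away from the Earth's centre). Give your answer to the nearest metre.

ΔU = -625 m

At φ = -37.0591°, λ = -117.5205°: sin φ = -0.602638, cos φ = 0.798014, sin λ = -0.886846, cos λ = -0.462066.
ΔU = cos φ cos λ·ΔX + cos φ sin λ·ΔY + sin φ·ΔZ = (0.798014)(-0.462066)(-130.3) + (0.798014)(-0.886846)(539.0) + (-0.602638)(483.5) = -624.79 m.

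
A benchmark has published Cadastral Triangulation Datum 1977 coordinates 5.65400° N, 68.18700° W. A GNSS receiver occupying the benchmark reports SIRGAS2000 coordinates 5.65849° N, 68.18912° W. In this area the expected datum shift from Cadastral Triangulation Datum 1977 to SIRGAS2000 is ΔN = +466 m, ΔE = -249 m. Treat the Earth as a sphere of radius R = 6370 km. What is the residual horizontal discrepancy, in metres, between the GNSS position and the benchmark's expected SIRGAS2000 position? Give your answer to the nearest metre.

36 m

Observed coordinate differences: Δφ = +0.00449°, Δλ = -0.00212°.
Converting to metres (1° lat = 111177 m, cos φ = 0.995135): observed ΔN = 499.2 m, observed ΔE = -234.5 m.
Subtracting the expected shift leaves a residual of 499.2 − (466) = 33.2 m north and -234.5 − (-249) = 14.5 m east.
Residual distance = √(33.2² + 14.5²) = 36.2 m.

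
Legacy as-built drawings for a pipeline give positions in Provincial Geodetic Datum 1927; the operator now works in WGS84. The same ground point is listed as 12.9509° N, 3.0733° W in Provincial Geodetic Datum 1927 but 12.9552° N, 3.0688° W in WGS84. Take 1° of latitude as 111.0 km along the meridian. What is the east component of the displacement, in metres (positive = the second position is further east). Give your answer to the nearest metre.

Δφ = 12.9552° − 12.9509° = +0.0043°; Δλ = -3.0688° − -3.0733° = +0.0045°.
ΔN = Δφ × 111000 = 477.3 m; ΔE = Δλ × 111000 × cos(12.9509°) = +0.0045 × 111000 × 0.974562 = 486.8 m.

ΔE = 487 m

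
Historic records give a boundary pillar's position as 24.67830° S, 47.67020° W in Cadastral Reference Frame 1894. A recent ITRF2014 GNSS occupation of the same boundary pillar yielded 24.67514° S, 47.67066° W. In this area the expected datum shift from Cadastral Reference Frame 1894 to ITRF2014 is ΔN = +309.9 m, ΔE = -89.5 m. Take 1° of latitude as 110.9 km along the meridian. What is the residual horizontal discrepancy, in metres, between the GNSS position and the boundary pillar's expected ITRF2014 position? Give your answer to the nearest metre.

59 m

Observed coordinate differences: Δφ = +0.00316°, Δλ = -0.00046°.
Converting to metres (1° lat = 110900 m, cos φ = 0.908666): observed ΔN = 350.4 m, observed ΔE = -46.4 m.
Subtracting the expected shift leaves a residual of 350.4 − (309.9) = 40.5 m north and -46.4 − (-89.5) = 43.1 m east.
Residual distance = √(40.5² + 43.1²) = 59.2 m.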